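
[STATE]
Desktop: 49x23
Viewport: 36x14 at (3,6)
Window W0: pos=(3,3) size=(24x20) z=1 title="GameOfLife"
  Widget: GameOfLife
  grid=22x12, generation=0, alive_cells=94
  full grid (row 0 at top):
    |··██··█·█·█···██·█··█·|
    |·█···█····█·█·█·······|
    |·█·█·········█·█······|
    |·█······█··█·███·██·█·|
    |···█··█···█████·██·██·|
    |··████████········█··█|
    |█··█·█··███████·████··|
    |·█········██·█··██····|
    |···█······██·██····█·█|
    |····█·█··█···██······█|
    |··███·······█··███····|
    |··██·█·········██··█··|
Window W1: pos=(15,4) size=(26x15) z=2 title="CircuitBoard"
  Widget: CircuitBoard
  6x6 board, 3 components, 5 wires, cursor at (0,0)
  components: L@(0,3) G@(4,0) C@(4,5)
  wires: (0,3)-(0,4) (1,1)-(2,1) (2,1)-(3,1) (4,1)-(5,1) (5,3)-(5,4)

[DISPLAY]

┃Gen: 0     ┠───────────────────────
┃··██··█·█·█┃   0 1 2 3 4 5         
┃·█···█····█┃0  [.]          L ─ ·  
┃·█·█·······┃                       
┃·█······█··┃1       ·              
┃···█··█···█┃        │              
┃··████████·┃2       ·              
┃█··█·█··███┃        │              
┃·█········█┃3       ·              
┃···█······█┃                       
┃····█·█··█·┃4   G   ·              
┃··███······┃        │              
┃··██·█·····┗━━━━━━━━━━━━━━━━━━━━━━━
┃                      ┃            


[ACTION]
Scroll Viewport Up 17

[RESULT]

                                    
                                    
                                    
┏━━━━━━━━━━━━━━━━━━━━━━┓            
┃ GameOfLife┏━━━━━━━━━━━━━━━━━━━━━━━
┠───────────┃ CircuitBoard          
┃Gen: 0     ┠───────────────────────
┃··██··█·█·█┃   0 1 2 3 4 5         
┃·█···█····█┃0  [.]          L ─ ·  
┃·█·█·······┃                       
┃·█······█··┃1       ·              
┃···█··█···█┃        │              
┃··████████·┃2       ·              
┃█··█·█··███┃        │              


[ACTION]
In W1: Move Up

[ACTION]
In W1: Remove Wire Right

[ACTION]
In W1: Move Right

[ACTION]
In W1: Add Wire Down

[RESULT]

                                    
                                    
                                    
┏━━━━━━━━━━━━━━━━━━━━━━┓            
┃ GameOfLife┏━━━━━━━━━━━━━━━━━━━━━━━
┠───────────┃ CircuitBoard          
┃Gen: 0     ┠───────────────────────
┃··██··█·█·█┃   0 1 2 3 4 5         
┃·█···█····█┃0      [.]      L ─ ·  
┃·█·█·······┃        │              
┃·█······█··┃1       ·              
┃···█··█···█┃        │              
┃··████████·┃2       ·              
┃█··█·█··███┃        │              


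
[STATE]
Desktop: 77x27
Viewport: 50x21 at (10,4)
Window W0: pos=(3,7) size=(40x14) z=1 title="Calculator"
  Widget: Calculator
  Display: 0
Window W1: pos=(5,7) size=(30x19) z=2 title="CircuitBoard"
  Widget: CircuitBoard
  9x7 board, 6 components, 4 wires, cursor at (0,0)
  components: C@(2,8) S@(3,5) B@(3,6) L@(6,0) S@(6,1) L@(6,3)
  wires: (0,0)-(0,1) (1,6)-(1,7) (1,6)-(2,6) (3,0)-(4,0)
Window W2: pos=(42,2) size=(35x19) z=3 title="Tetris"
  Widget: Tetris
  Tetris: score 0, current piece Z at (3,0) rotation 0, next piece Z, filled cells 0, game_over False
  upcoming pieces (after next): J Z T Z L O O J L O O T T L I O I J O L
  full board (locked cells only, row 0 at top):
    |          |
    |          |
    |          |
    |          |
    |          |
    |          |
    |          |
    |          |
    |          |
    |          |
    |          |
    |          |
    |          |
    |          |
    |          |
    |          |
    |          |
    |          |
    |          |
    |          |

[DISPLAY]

                                ┠─────────────────
                                ┃          │Next: 
                                ┃          │▓▓    
━━━━━━━━━━━━━━━━━━━━━━━━┓━━━━━━━┃          │ ▓▓   
cuitBoard               ┃       ┃          │      
────────────────────────┨───────┃          │      
 1 2 3 4 5 6 7 8        ┃      0┃          │      
.]─ ·                   ┃       ┃          │Score:
                        ┃       ┃          │0     
                        ┃       ┃          │      
                        ┃       ┃          │      
                        ┃       ┃          │      
                        ┃       ┃          │      
·                   S   ┃       ┃          │      
│                       ┃       ┃          │      
·                       ┃       ┃          │      
                        ┃━━━━━━━┗━━━━━━━━━━━━━━━━━
                        ┃                         
                        ┃                         
L   S       L           ┃                         
or: (0,0)               ┃                         


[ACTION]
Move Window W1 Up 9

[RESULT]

.]─ ·                   ┃       ┠─────────────────
                        ┃       ┃          │Next: 
                        ┃       ┃          │▓▓    
                        ┃━━━━━━━┃          │ ▓▓   
                        ┃       ┃          │      
                        ┃───────┃          │      
·                   S   ┃      0┃          │      
│                       ┃       ┃          │Score:
·                       ┃       ┃          │0     
                        ┃       ┃          │      
                        ┃       ┃          │      
                        ┃       ┃          │      
L   S       L           ┃       ┃          │      
or: (0,0)               ┃       ┃          │      
━━━━━━━━━━━━━━━━━━━━━━━━┛       ┃          │      
──┴───┴───┘                     ┃          │      
━━━━━━━━━━━━━━━━━━━━━━━━━━━━━━━━┗━━━━━━━━━━━━━━━━━
                                                  
                                                  
                                                  
                                                  


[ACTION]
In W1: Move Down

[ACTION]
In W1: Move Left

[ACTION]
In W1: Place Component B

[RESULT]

· ─ ·                   ┃       ┠─────────────────
                        ┃       ┃          │Next: 
B]                      ┃       ┃          │▓▓    
                        ┃━━━━━━━┃          │ ▓▓   
                        ┃       ┃          │      
                        ┃───────┃          │      
·                   S   ┃      0┃          │      
│                       ┃       ┃          │Score:
·                       ┃       ┃          │0     
                        ┃       ┃          │      
                        ┃       ┃          │      
                        ┃       ┃          │      
L   S       L           ┃       ┃          │      
or: (1,0)               ┃       ┃          │      
━━━━━━━━━━━━━━━━━━━━━━━━┛       ┃          │      
──┴───┴───┘                     ┃          │      
━━━━━━━━━━━━━━━━━━━━━━━━━━━━━━━━┗━━━━━━━━━━━━━━━━━
                                                  
                                                  
                                                  
                                                  


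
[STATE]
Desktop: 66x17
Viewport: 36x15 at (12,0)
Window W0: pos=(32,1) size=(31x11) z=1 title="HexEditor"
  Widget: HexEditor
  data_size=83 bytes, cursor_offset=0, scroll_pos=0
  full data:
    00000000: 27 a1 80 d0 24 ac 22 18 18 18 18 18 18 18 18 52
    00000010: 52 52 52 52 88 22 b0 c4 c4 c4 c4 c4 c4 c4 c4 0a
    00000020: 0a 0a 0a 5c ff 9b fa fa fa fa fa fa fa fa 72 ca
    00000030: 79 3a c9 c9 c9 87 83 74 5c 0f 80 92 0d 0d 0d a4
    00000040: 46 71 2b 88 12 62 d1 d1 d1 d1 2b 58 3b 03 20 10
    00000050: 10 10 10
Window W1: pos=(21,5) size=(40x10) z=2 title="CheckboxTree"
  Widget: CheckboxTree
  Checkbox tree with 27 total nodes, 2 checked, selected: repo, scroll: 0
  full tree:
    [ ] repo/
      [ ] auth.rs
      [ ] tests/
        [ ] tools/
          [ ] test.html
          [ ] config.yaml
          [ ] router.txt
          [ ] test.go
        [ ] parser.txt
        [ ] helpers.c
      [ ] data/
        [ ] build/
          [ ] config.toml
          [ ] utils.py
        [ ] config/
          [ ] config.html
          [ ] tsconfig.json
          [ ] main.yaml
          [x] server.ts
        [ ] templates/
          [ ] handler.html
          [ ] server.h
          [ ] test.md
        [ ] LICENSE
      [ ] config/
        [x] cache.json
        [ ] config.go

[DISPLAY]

                                    
                    ┏━━━━━━━━━━━━━━━
                    ┃ HexEditor     
                    ┠───────────────
                    ┃00000000  27 a1
         ┏━━━━━━━━━━━━━━━━━━━━━━━━━━
         ┃ CheckboxTree             
         ┠──────────────────────────
         ┃>[-] repo/                
         ┃   [ ] auth.rs            
         ┃   [ ] tests/             
         ┃     [ ] tools/           
         ┃       [ ] test.html      
         ┃       [ ] config.yaml    
         ┗━━━━━━━━━━━━━━━━━━━━━━━━━━


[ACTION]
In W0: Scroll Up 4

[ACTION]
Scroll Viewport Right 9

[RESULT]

                                    
           ┏━━━━━━━━━━━━━━━━━━━━━━━━
           ┃ HexEditor              
           ┠────────────────────────
           ┃00000000  27 a1 80 d0 24
┏━━━━━━━━━━━━━━━━━━━━━━━━━━━━━━━━━━━
┃ CheckboxTree                      
┠───────────────────────────────────
┃>[-] repo/                         
┃   [ ] auth.rs                     
┃   [ ] tests/                      
┃     [ ] tools/                    
┃       [ ] test.html               
┃       [ ] config.yaml             
┗━━━━━━━━━━━━━━━━━━━━━━━━━━━━━━━━━━━


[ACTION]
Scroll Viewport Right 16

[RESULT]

                                    
  ┏━━━━━━━━━━━━━━━━━━━━━━━━━━━━━┓   
  ┃ HexEditor                   ┃   
  ┠─────────────────────────────┨   
  ┃00000000  27 a1 80 d0 24 ac 2┃   
━━━━━━━━━━━━━━━━━━━━━━━━━━━━━━┓b┃   
xTree                         ┃f┃   
──────────────────────────────┨8┃   
o/                            ┃d┃   
uth.rs                        ┃ ┃   
ests/                         ┃ ┃   
 tools/                       ┃━┛   
 ] test.html                  ┃     
 ] config.yaml                ┃     
━━━━━━━━━━━━━━━━━━━━━━━━━━━━━━┛     


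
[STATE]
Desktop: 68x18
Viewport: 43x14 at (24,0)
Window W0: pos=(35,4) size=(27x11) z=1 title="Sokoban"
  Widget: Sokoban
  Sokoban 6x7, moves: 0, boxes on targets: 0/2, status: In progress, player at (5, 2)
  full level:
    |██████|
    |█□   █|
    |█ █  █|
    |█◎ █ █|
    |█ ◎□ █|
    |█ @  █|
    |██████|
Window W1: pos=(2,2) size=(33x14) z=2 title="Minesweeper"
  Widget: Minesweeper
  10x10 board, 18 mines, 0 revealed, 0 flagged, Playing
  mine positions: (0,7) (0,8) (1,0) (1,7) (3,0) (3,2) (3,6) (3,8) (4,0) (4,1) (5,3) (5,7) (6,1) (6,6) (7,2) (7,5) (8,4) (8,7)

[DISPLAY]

                                           
                                           
━━━━━━━━━━┓                                
          ┃                                
──────────┨┏━━━━━━━━━━━━━━━━━━━━━━━━━┓     
          ┃┃ Sokoban                 ┃     
          ┃┠─────────────────────────┨     
          ┃┃██████                   ┃     
          ┃┃█□   █                   ┃     
          ┃┃█ █  █                   ┃     
          ┃┃█◎ █ █                   ┃     
          ┃┃█ ◎□ █                   ┃     
          ┃┃█ @  █                   ┃     
          ┃┃██████                   ┃     


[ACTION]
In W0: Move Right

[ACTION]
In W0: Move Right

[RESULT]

                                           
                                           
━━━━━━━━━━┓                                
          ┃                                
──────────┨┏━━━━━━━━━━━━━━━━━━━━━━━━━┓     
          ┃┃ Sokoban                 ┃     
          ┃┠─────────────────────────┨     
          ┃┃██████                   ┃     
          ┃┃█□   █                   ┃     
          ┃┃█ █  █                   ┃     
          ┃┃█◎ █ █                   ┃     
          ┃┃█ ◎□ █                   ┃     
          ┃┃█   @█                   ┃     
          ┃┃██████                   ┃     


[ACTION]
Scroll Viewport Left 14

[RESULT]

                                           
                                           
━━━━━━━━━━━━━━━━━━━━━━━━┓                  
eeper                   ┃                  
────────────────────────┨┏━━━━━━━━━━━━━━━━━
■■■                     ┃┃ Sokoban         
■■■                     ┃┠─────────────────
■■■                     ┃┃██████           
■■■                     ┃┃█□   █           
■■■                     ┃┃█ █  █           
■■■                     ┃┃█◎ █ █           
■■■                     ┃┃█ ◎□ █           
■■■                     ┃┃█   @█           
■■■                     ┃┃██████           


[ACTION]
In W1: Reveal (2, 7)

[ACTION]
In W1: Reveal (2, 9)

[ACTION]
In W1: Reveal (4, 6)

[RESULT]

                                           
                                           
━━━━━━━━━━━━━━━━━━━━━━━━┓                  
eeper                   ┃                  
────────────────────────┨┏━━━━━━━━━━━━━━━━━
■■■                     ┃┃ Sokoban         
■■■                     ┃┠─────────────────
3■1                     ┃┃██████           
■■■                     ┃┃█□   █           
■■■                     ┃┃█ █  █           
■■■                     ┃┃█◎ █ █           
■■■                     ┃┃█ ◎□ █           
■■■                     ┃┃█   @█           
■■■                     ┃┃██████           


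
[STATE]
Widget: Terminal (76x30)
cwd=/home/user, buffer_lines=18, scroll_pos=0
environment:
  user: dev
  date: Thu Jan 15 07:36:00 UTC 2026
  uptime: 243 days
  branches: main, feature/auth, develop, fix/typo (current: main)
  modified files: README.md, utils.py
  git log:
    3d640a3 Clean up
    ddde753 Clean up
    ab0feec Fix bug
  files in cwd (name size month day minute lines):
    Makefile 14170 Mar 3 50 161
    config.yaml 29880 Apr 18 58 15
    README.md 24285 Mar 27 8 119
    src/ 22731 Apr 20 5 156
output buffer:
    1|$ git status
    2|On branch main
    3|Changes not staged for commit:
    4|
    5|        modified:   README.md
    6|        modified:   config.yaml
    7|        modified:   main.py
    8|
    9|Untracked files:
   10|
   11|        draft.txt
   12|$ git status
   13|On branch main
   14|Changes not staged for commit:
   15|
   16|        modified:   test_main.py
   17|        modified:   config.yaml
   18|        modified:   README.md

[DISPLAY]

$ git status                                                                
On branch main                                                              
Changes not staged for commit:                                              
                                                                            
        modified:   README.md                                               
        modified:   config.yaml                                             
        modified:   main.py                                                 
                                                                            
Untracked files:                                                            
                                                                            
        draft.txt                                                           
$ git status                                                                
On branch main                                                              
Changes not staged for commit:                                              
                                                                            
        modified:   test_main.py                                            
        modified:   config.yaml                                             
        modified:   README.md                                               
$ █                                                                         
                                                                            
                                                                            
                                                                            
                                                                            
                                                                            
                                                                            
                                                                            
                                                                            
                                                                            
                                                                            
                                                                            


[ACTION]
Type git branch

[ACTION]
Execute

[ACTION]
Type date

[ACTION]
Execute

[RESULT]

$ git status                                                                
On branch main                                                              
Changes not staged for commit:                                              
                                                                            
        modified:   README.md                                               
        modified:   config.yaml                                             
        modified:   main.py                                                 
                                                                            
Untracked files:                                                            
                                                                            
        draft.txt                                                           
$ git status                                                                
On branch main                                                              
Changes not staged for commit:                                              
                                                                            
        modified:   test_main.py                                            
        modified:   config.yaml                                             
        modified:   README.md                                               
$ git branch                                                                
* main                                                                      
  feature/auth                                                              
  develop                                                                   
  fix/typo                                                                  
$ date                                                                      
Thu Jan 15 07:36:00 UTC 2026                                                
$ █                                                                         
                                                                            
                                                                            
                                                                            
                                                                            


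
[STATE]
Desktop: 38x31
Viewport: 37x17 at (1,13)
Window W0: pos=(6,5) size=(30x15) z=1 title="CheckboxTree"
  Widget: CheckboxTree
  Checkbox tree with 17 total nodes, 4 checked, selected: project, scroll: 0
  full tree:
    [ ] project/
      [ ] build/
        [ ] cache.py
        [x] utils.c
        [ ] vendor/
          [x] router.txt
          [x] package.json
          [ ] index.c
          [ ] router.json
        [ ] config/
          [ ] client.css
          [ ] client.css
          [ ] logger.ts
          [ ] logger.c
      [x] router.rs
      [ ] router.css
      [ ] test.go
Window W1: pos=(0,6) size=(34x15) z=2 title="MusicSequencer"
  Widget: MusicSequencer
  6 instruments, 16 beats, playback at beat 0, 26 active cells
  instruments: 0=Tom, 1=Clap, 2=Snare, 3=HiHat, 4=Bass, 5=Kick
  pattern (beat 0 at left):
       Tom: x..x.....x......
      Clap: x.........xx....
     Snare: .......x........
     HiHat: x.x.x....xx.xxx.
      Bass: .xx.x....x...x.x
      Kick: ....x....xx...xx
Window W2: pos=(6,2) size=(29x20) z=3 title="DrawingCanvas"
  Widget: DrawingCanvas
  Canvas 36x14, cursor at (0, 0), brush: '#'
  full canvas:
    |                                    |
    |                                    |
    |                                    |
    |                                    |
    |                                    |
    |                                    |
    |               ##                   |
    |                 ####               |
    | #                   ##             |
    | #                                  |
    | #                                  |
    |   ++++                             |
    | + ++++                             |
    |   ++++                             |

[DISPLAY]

 HiHa┃ #                   ##    ┃┃  
  Bas┃ #                         ┃┃  
  Kic┃ #                         ┃┃  
     ┃   ++++                    ┃┃  
     ┃ + ++++                    ┃┃  
     ┃   ++++                    ┃┃  
     ┃                           ┃┛  
━━━━━┃                           ┃   
     ┗━━━━━━━━━━━━━━━━━━━━━━━━━━━┛   
                                     
                                     
                                     
                                     
                                     
                                     
                                     
                                     


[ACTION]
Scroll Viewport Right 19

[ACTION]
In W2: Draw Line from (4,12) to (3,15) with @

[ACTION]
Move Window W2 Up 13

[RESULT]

 HiHa┃ #                         ┃┃  
  Bas┃   ++++                    ┃┃  
  Kic┃ + ++++                    ┃┃  
     ┃   ++++                    ┃┃  
     ┃                           ┃┃  
     ┃                           ┃┃  
     ┗━━━━━━━━━━━━━━━━━━━━━━━━━━━┛┛  
━━━━━━━━━━━━━━━━━━━━━━━━━━━━━━━━┛    
                                     
                                     
                                     
                                     
                                     
                                     
                                     
                                     
                                     


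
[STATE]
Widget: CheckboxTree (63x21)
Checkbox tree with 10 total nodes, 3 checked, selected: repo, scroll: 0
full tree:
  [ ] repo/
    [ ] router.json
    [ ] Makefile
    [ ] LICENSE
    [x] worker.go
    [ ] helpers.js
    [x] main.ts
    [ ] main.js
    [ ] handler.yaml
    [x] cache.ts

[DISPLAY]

>[-] repo/                                                     
   [ ] router.json                                             
   [ ] Makefile                                                
   [ ] LICENSE                                                 
   [x] worker.go                                               
   [ ] helpers.js                                              
   [x] main.ts                                                 
   [ ] main.js                                                 
   [ ] handler.yaml                                            
   [x] cache.ts                                                
                                                               
                                                               
                                                               
                                                               
                                                               
                                                               
                                                               
                                                               
                                                               
                                                               
                                                               


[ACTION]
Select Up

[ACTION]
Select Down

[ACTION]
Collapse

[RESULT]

 [-] repo/                                                     
>  [ ] router.json                                             
   [ ] Makefile                                                
   [ ] LICENSE                                                 
   [x] worker.go                                               
   [ ] helpers.js                                              
   [x] main.ts                                                 
   [ ] main.js                                                 
   [ ] handler.yaml                                            
   [x] cache.ts                                                
                                                               
                                                               
                                                               
                                                               
                                                               
                                                               
                                                               
                                                               
                                                               
                                                               
                                                               


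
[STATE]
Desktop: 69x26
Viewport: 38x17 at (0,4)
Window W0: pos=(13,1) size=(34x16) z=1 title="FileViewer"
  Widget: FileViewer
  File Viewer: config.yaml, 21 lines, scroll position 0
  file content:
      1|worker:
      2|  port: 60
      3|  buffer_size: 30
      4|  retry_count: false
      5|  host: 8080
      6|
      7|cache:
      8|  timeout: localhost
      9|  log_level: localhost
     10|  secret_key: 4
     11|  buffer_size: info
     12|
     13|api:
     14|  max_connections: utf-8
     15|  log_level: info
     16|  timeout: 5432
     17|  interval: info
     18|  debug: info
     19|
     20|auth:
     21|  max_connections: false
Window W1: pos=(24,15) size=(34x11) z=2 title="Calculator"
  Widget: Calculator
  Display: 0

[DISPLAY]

             ┃worker:                 
             ┃  port: 60              
             ┃  buffer_size: 30       
             ┃  retry_count: false    
             ┃  host: 8080            
             ┃                        
             ┃cache:                  
             ┃  timeout: localhost    
             ┃  log_level: localhost  
             ┃  secret_key: 4         
             ┃  buffer_size: info     
             ┃          ┏━━━━━━━━━━━━━
             ┗━━━━━━━━━━┃ Calculator  
                        ┠─────────────
                        ┃             
                        ┃┌───┬───┬───┬
                        ┃│ 7 │ 8 │ 9 │


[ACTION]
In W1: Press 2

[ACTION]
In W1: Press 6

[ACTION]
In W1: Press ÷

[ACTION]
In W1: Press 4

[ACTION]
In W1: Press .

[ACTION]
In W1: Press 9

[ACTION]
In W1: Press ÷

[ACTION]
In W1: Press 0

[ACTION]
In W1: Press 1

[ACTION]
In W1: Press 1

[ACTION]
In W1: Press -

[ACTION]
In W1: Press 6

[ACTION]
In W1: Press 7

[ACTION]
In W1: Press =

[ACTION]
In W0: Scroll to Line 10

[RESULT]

             ┃  secret_key: 4         
             ┃  buffer_size: info     
             ┃                        
             ┃api:                    
             ┃  max_connections: utf-8
             ┃  log_level: info       
             ┃  timeout: 5432         
             ┃  interval: info        
             ┃  debug: info           
             ┃                        
             ┃auth:                   
             ┃  max_conn┏━━━━━━━━━━━━━
             ┗━━━━━━━━━━┃ Calculator  
                        ┠─────────────
                        ┃             
                        ┃┌───┬───┬───┬
                        ┃│ 7 │ 8 │ 9 │


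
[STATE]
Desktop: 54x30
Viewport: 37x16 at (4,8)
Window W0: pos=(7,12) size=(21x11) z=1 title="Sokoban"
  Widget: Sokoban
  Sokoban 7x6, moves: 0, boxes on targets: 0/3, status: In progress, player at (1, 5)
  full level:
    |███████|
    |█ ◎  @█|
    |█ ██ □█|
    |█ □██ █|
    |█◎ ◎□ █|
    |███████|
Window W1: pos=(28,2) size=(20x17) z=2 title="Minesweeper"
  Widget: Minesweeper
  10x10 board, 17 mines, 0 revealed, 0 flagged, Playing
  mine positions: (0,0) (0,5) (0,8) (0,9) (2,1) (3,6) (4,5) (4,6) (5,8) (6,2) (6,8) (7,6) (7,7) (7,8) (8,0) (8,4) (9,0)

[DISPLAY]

                        ┃■■■■■■■■■■  
                        ┃■■■■■■■■■■  
                        ┃■■■■■■■■■■  
                        ┃■■■■■■■■■■  
   ┏━━━━━━━━━━━━━━━━━━━┓┃■■■■■■■■■■  
   ┃ Sokoban           ┃┃■■■■■■■■■■  
   ┠───────────────────┨┃■■■■■■■■■■  
   ┃███████            ┃┃            
   ┃█ ◎  @█            ┃┃            
   ┃█ ██ □█            ┃┃            
   ┃█ □██ █            ┃┗━━━━━━━━━━━━
   ┃█◎ ◎□ █            ┃             
   ┃███████            ┃             
   ┃Moves: 0  0/3      ┃             
   ┗━━━━━━━━━━━━━━━━━━━┛             
                                     


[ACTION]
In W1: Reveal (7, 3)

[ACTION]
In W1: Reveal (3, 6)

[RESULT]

                        ┃■■■■■■✹■■■  
                        ┃■■■■■✹✹■■■  
                        ┃■■■■■■■■✹■  
                        ┃■■✹■■■■■✹■  
   ┏━━━━━━━━━━━━━━━━━━━┓┃■■■2■■✹✹✹■  
   ┃ Sokoban           ┃┃✹■■■✹■■■■■  
   ┠───────────────────┨┃✹■■■■■■■■■  
   ┃███████            ┃┃            
   ┃█ ◎  @█            ┃┃            
   ┃█ ██ □█            ┃┃            
   ┃█ □██ █            ┃┗━━━━━━━━━━━━
   ┃█◎ ◎□ █            ┃             
   ┃███████            ┃             
   ┃Moves: 0  0/3      ┃             
   ┗━━━━━━━━━━━━━━━━━━━┛             
                                     


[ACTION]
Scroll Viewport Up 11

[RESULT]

                                     
                                     
                        ┏━━━━━━━━━━━━
                        ┃ Minesweeper
                        ┠────────────
                        ┃✹■■■■✹■■✹✹  
                        ┃■■■■■■■■■■  
                        ┃■✹■■■■■■■■  
                        ┃■■■■■■✹■■■  
                        ┃■■■■■✹✹■■■  
                        ┃■■■■■■■■✹■  
                        ┃■■✹■■■■■✹■  
   ┏━━━━━━━━━━━━━━━━━━━┓┃■■■2■■✹✹✹■  
   ┃ Sokoban           ┃┃✹■■■✹■■■■■  
   ┠───────────────────┨┃✹■■■■■■■■■  
   ┃███████            ┃┃            


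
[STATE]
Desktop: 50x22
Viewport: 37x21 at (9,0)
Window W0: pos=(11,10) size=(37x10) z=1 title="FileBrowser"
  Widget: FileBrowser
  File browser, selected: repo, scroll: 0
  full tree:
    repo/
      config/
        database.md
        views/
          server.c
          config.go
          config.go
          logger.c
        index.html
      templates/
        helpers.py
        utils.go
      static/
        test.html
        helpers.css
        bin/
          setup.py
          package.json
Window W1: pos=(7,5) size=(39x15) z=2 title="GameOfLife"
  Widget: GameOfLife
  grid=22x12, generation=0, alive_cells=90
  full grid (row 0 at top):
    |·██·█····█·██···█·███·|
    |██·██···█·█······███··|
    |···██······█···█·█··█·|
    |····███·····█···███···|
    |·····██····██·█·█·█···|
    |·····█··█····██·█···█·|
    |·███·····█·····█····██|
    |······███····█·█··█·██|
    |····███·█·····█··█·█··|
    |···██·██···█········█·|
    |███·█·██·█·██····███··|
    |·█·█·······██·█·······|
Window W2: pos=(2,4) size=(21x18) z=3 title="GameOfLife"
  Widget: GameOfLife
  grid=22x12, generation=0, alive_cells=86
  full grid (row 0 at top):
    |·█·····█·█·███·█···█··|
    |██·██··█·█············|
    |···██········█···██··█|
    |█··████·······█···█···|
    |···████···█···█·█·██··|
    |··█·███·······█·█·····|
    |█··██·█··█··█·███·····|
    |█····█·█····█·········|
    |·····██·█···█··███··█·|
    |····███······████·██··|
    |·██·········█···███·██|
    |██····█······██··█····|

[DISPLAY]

                                     
                                     
                                     
                                     
━━━━━━━━━━━━━┓                       
fLife        ┃━━━━━━━━━━━━━━━━━━━━━━┓
─────────────┨                      ┃
             ┃──────────────────────┨
█·█·███·█···█┃                      ┃
█·█··········┃··███··               ┃
······█···██·┃█·█··█·               ┃
·······█···█·┃·███···               ┃
···█···█·█·██┃·█·█···               ┃
·······█·█···┃·█···█·               ┃
··█··█·███···┃█····██               ┃
█····█·······┃█··█·██               ┃
·█···█··███··┃··█·█··               ┃
······████·██┃·····█·               ┃
·····█···███·┃··███··               ┃
······██··█··┃━━━━━━━━━━━━━━━━━━━━━━┛
             ┃                       


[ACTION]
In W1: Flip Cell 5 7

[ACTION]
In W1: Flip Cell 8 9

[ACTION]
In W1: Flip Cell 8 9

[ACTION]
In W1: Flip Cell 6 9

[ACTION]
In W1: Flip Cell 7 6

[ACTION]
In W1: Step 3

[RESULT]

                                     
                                     
                                     
                                     
━━━━━━━━━━━━━┓                       
fLife        ┃━━━━━━━━━━━━━━━━━━━━━━┓
─────────────┨                      ┃
             ┃──────────────────────┨
█·█·███·█···█┃                      ┃
█·█··········┃·······               ┃
······█···██·┃···█···               ┃
·······█···█·┃··██···               ┃
···█···█·█·██┃··█··█·               ┃
·······█·█···┃···███·               ┃
··█··█·███···┃··█···█               ┃
█····█·······┃██····█               ┃
·█···█··███··┃██····█               ┃
······████·██┃·····█·               ┃
·····█···███·┃··█··█·               ┃
······██··█··┃━━━━━━━━━━━━━━━━━━━━━━┛
             ┃                       
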